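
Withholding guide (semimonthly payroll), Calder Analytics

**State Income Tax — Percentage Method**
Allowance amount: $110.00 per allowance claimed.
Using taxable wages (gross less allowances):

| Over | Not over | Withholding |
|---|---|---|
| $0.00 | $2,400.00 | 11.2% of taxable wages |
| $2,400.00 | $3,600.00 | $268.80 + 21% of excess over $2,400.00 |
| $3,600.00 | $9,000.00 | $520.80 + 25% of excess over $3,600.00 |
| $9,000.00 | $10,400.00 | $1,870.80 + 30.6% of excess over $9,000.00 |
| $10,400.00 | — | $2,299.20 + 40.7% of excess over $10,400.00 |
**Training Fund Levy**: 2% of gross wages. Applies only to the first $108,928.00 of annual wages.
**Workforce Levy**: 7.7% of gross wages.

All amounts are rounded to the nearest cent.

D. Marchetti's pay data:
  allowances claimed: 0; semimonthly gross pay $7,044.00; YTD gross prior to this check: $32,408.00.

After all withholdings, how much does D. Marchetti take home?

$4,978.93

State Income Tax: taxable = $7,044.00
  $520.80 + 25% × ($7,044.00 − $3,600.00) = $520.80 + 25% × $3,444.00 = $1,381.80
Training Fund Levy: 2% × $7,044.00 = $140.88
Workforce Levy: 7.7% × $7,044.00 = $542.39
Total withheld: $1,381.80 + $140.88 + $542.39 = $2,065.07
Net pay: $7,044.00 − $2,065.07 = $4,978.93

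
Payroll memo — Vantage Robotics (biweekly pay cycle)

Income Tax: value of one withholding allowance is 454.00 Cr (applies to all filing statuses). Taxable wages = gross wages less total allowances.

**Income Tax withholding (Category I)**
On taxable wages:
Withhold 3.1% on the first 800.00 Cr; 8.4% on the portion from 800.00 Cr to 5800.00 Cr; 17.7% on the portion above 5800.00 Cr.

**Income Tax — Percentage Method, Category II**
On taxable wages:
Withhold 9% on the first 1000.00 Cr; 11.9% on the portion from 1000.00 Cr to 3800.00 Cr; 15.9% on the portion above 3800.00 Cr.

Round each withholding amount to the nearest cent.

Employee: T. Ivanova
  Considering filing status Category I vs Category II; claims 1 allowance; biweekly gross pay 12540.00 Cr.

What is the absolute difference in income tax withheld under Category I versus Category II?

183.25 Cr

Income Tax (Category I): taxable = 12540.00 Cr − 1×454.00 Cr = 12086.00 Cr
  444.80 Cr + 17.7% × (12086.00 Cr − 5800.00 Cr) = 444.80 Cr + 17.7% × 6286.00 Cr = 1557.42 Cr
Income Tax (Category II): taxable = 12540.00 Cr − 1×454.00 Cr = 12086.00 Cr
  423.20 Cr + 15.9% × (12086.00 Cr − 3800.00 Cr) = 423.20 Cr + 15.9% × 8286.00 Cr = 1740.67 Cr
Difference: |1557.42 Cr − 1740.67 Cr| = 183.25 Cr (higher under Category II)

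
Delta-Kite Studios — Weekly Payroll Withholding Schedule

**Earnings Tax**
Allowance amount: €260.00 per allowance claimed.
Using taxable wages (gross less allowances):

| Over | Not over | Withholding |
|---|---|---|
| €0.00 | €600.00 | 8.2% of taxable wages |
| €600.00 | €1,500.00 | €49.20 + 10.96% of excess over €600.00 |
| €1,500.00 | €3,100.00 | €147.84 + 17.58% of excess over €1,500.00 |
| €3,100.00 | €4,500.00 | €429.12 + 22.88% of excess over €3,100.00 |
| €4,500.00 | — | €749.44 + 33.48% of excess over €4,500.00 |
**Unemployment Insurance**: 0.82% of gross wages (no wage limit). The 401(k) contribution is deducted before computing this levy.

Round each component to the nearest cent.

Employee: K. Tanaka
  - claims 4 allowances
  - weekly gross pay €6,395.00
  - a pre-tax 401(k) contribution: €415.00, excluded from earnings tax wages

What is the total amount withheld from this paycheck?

Earnings Tax: taxable = €6,395.00 − €415.00 − 4×€260.00 = €4,940.00
  €749.44 + 33.48% × (€4,940.00 − €4,500.00) = €749.44 + 33.48% × €440.00 = €896.75
Unemployment Insurance: 0.82% × €5,980.00 = €49.04
Total: €896.75 + €49.04 = €945.79

€945.79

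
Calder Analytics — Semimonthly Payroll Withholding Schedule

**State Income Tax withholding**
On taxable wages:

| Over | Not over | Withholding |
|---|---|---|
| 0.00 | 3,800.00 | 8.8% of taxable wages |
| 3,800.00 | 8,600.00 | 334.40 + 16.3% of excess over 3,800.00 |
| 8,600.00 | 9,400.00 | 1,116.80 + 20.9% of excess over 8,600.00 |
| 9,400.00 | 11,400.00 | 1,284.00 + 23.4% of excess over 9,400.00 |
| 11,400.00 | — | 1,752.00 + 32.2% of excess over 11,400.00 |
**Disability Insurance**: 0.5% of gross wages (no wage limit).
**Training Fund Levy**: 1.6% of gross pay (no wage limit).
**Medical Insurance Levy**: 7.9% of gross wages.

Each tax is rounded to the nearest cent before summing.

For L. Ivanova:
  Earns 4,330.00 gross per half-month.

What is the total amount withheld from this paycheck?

State Income Tax: taxable = 4,330.00
  334.40 + 16.3% × (4,330.00 − 3,800.00) = 334.40 + 16.3% × 530.00 = 420.79
Disability Insurance: 0.5% × 4,330.00 = 21.65
Training Fund Levy: 1.6% × 4,330.00 = 69.28
Medical Insurance Levy: 7.9% × 4,330.00 = 342.07
Total: 420.79 + 21.65 + 69.28 + 342.07 = 853.79

853.79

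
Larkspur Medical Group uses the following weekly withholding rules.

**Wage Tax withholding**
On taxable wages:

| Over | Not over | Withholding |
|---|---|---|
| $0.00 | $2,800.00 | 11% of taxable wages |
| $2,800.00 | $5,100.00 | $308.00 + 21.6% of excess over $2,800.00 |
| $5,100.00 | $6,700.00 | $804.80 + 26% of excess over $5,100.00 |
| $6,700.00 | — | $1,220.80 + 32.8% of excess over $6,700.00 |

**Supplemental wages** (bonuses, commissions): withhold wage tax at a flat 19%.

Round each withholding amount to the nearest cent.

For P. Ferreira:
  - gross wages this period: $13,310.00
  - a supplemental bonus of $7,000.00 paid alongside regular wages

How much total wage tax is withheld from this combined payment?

$4,718.88

Wage Tax: taxable = $13,310.00
  $1,220.80 + 32.8% × ($13,310.00 − $6,700.00) = $1,220.80 + 32.8% × $6,610.00 = $3,388.88
Supplemental (19% flat on bonus): 19% × $7,000.00 = $1,330.00
Total wage tax: $3,388.88 + $1,330.00 = $4,718.88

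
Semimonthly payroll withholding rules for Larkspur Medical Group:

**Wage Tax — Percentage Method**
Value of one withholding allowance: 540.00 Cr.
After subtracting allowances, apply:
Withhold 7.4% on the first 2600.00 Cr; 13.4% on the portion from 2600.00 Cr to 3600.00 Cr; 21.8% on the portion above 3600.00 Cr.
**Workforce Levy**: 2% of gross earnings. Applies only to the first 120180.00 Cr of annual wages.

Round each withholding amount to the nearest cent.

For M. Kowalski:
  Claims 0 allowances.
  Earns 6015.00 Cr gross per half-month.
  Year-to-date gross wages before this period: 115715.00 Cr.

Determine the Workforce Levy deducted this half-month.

Workforce Levy: cap 120180.00 Cr − YTD 115715.00 Cr = 4465.00 Cr subject; 2% × 4465.00 Cr = 89.30 Cr

89.30 Cr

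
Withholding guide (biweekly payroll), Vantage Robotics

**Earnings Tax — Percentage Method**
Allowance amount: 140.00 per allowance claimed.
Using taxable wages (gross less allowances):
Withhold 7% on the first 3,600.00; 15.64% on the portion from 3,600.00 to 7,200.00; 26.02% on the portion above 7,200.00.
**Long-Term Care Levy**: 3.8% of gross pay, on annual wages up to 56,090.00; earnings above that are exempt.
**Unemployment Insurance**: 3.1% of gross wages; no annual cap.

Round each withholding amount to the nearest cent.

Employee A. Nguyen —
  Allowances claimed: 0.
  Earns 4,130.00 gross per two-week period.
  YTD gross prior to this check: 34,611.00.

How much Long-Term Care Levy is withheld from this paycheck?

156.94

Long-Term Care Levy: 3.8% × 4,130.00 = 156.94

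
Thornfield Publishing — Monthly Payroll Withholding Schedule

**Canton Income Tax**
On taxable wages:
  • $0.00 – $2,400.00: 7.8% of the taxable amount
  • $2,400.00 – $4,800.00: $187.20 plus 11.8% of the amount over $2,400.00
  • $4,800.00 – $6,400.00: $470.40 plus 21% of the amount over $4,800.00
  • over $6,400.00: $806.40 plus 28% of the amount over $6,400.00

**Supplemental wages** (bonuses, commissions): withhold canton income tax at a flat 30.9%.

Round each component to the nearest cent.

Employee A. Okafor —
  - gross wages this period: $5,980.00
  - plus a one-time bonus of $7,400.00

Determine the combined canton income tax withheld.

Canton Income Tax: taxable = $5,980.00
  $470.40 + 21% × ($5,980.00 − $4,800.00) = $470.40 + 21% × $1,180.00 = $718.20
Supplemental (30.9% flat on bonus): 30.9% × $7,400.00 = $2,286.60
Total canton income tax: $718.20 + $2,286.60 = $3,004.80

$3,004.80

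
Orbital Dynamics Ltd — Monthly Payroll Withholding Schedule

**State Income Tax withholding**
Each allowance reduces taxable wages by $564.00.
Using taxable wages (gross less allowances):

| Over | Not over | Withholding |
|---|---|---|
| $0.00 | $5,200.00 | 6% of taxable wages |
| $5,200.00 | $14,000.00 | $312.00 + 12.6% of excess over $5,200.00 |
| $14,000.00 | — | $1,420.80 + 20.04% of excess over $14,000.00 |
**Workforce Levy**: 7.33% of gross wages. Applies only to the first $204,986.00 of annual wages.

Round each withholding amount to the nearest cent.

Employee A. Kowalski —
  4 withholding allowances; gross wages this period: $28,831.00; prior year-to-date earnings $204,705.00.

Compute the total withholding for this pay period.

$3,961.43

State Income Tax: taxable = $28,831.00 − 4×$564.00 = $26,575.00
  $1,420.80 + 20.04% × ($26,575.00 − $14,000.00) = $1,420.80 + 20.04% × $12,575.00 = $3,940.83
Workforce Levy: cap $204,986.00 − YTD $204,705.00 = $281.00 subject; 7.33% × $281.00 = $20.60
Total: $3,940.83 + $20.60 = $3,961.43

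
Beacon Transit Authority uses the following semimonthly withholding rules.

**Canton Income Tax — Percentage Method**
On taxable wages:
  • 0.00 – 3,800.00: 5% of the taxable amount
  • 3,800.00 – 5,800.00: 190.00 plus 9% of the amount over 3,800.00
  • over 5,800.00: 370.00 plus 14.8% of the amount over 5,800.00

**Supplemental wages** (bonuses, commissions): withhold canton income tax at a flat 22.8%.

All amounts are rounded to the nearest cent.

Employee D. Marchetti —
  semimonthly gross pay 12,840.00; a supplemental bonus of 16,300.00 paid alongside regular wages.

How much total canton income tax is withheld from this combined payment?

5,128.32

Canton Income Tax: taxable = 12,840.00
  370.00 + 14.8% × (12,840.00 − 5,800.00) = 370.00 + 14.8% × 7,040.00 = 1,411.92
Supplemental (22.8% flat on bonus): 22.8% × 16,300.00 = 3,716.40
Total canton income tax: 1,411.92 + 3,716.40 = 5,128.32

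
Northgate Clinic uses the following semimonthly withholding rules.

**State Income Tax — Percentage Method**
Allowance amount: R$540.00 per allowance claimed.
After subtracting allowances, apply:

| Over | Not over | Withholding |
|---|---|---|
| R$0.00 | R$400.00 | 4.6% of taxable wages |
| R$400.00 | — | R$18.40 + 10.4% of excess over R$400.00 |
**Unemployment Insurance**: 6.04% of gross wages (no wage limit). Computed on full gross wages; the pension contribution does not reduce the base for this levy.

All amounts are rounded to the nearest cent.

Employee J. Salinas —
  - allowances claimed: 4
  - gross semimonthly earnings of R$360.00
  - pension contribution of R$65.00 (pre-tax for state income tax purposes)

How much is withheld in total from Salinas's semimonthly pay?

R$21.74

State Income Tax: taxable = R$360.00 − R$65.00 − 4×R$540.00 = R$-1,865.00
  Taxable ≤ 0 → R$0.00
Unemployment Insurance: 6.04% × R$360.00 = R$21.74
Total: R$0.00 + R$21.74 = R$21.74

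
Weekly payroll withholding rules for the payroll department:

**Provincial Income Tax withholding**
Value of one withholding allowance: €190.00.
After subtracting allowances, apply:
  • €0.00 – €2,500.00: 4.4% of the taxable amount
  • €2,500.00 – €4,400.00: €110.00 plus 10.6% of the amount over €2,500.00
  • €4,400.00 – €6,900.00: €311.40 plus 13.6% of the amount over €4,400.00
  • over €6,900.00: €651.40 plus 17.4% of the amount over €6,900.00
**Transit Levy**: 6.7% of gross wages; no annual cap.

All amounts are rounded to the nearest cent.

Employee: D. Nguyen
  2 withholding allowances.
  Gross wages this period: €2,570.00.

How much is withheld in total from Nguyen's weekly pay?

€268.55

Provincial Income Tax: taxable = €2,570.00 − 2×€190.00 = €2,190.00
  4.4% × €2,190.00 = €96.36
Transit Levy: 6.7% × €2,570.00 = €172.19
Total: €96.36 + €172.19 = €268.55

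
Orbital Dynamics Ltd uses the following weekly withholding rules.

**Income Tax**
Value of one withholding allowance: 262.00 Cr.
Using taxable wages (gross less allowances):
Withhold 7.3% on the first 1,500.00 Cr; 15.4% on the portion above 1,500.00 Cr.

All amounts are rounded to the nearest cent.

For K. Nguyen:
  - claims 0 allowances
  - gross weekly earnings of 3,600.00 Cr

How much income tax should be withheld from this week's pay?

432.90 Cr

Income Tax: taxable = 3,600.00 Cr
  109.50 Cr + 15.4% × (3,600.00 Cr − 1,500.00 Cr) = 109.50 Cr + 15.4% × 2,100.00 Cr = 432.90 Cr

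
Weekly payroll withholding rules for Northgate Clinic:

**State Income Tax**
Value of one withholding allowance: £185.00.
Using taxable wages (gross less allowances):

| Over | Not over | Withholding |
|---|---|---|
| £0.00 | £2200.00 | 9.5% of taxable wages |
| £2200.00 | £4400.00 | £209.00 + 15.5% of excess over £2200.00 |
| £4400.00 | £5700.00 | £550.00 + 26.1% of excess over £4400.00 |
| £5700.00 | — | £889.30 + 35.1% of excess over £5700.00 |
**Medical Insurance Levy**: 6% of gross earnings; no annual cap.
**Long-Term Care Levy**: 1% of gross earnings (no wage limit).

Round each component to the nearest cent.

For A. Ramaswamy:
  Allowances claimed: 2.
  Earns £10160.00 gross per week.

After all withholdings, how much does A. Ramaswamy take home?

£7123.91

State Income Tax: taxable = £10160.00 − 2×£185.00 = £9790.00
  £889.30 + 35.1% × (£9790.00 − £5700.00) = £889.30 + 35.1% × £4090.00 = £2324.89
Medical Insurance Levy: 6% × £10160.00 = £609.60
Long-Term Care Levy: 1% × £10160.00 = £101.60
Total withheld: £2324.89 + £609.60 + £101.60 = £3036.09
Net pay: £10160.00 − £3036.09 = £7123.91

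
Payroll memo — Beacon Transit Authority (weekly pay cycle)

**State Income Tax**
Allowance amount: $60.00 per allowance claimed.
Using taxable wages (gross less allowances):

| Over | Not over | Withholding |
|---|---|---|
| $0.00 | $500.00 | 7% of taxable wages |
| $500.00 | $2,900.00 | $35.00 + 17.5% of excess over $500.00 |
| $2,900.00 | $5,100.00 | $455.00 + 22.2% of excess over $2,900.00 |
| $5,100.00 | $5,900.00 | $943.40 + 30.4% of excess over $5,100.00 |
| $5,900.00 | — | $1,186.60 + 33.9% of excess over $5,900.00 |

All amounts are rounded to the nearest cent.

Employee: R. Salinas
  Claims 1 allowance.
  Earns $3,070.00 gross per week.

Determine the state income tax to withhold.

$479.42

State Income Tax: taxable = $3,070.00 − 1×$60.00 = $3,010.00
  $455.00 + 22.2% × ($3,010.00 − $2,900.00) = $455.00 + 22.2% × $110.00 = $479.42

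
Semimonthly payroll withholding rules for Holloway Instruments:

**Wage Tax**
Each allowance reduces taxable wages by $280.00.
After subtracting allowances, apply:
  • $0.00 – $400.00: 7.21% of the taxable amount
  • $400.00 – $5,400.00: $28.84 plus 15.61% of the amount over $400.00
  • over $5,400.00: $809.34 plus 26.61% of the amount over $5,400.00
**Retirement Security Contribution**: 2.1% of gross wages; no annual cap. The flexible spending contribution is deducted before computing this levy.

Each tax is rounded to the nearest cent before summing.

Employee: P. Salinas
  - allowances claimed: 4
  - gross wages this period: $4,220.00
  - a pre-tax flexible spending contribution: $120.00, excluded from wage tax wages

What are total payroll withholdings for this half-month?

Wage Tax: taxable = $4,220.00 − $120.00 − 4×$280.00 = $2,980.00
  $28.84 + 15.61% × ($2,980.00 − $400.00) = $28.84 + 15.61% × $2,580.00 = $431.58
Retirement Security Contribution: 2.1% × $4,100.00 = $86.10
Total: $431.58 + $86.10 = $517.68

$517.68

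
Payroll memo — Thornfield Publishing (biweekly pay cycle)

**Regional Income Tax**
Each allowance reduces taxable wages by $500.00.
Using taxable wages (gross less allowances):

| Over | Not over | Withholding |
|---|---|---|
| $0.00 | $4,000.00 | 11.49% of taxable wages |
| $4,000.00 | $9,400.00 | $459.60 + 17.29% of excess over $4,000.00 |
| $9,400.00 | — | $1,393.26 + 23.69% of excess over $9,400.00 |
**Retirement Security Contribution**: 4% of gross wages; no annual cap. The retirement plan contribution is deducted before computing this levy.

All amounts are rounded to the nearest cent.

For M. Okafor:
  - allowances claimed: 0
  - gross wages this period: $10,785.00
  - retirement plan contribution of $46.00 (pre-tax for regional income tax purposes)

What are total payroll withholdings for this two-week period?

$2,140.03

Regional Income Tax: taxable = $10,785.00 − $46.00 = $10,739.00
  $1,393.26 + 23.69% × ($10,739.00 − $9,400.00) = $1,393.26 + 23.69% × $1,339.00 = $1,710.47
Retirement Security Contribution: 4% × $10,739.00 = $429.56
Total: $1,710.47 + $429.56 = $2,140.03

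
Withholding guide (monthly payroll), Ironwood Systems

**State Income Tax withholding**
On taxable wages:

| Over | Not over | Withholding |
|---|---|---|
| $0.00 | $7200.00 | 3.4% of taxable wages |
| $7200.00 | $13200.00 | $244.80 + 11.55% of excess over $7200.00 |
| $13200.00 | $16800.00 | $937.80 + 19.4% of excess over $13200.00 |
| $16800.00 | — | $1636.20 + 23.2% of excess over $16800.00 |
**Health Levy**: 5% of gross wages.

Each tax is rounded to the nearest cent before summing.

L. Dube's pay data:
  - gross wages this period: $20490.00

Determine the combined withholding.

$3516.78

State Income Tax: taxable = $20490.00
  $1636.20 + 23.2% × ($20490.00 − $16800.00) = $1636.20 + 23.2% × $3690.00 = $2492.28
Health Levy: 5% × $20490.00 = $1024.50
Total: $2492.28 + $1024.50 = $3516.78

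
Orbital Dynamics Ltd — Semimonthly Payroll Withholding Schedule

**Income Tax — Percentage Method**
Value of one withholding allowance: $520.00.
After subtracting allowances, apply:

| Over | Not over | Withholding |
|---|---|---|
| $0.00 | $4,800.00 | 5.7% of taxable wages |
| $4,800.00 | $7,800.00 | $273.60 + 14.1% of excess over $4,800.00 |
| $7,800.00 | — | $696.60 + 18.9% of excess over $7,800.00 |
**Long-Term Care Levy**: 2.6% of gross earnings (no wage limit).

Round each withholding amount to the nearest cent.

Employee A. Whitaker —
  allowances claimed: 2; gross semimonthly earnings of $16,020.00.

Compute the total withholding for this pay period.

$2,470.14

Income Tax: taxable = $16,020.00 − 2×$520.00 = $14,980.00
  $696.60 + 18.9% × ($14,980.00 − $7,800.00) = $696.60 + 18.9% × $7,180.00 = $2,053.62
Long-Term Care Levy: 2.6% × $16,020.00 = $416.52
Total: $2,053.62 + $416.52 = $2,470.14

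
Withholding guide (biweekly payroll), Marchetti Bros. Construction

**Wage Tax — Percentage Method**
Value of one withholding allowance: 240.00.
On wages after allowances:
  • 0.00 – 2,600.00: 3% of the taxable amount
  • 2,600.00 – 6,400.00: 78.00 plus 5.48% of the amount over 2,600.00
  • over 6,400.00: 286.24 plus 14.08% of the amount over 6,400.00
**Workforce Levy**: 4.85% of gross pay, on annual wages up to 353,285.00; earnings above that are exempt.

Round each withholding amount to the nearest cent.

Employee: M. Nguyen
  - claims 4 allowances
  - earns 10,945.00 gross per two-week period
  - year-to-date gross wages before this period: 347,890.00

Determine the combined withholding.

1,052.67

Wage Tax: taxable = 10,945.00 − 4×240.00 = 9,985.00
  286.24 + 14.08% × (9,985.00 − 6,400.00) = 286.24 + 14.08% × 3,585.00 = 791.01
Workforce Levy: cap 353,285.00 − YTD 347,890.00 = 5,395.00 subject; 4.85% × 5,395.00 = 261.66
Total: 791.01 + 261.66 = 1,052.67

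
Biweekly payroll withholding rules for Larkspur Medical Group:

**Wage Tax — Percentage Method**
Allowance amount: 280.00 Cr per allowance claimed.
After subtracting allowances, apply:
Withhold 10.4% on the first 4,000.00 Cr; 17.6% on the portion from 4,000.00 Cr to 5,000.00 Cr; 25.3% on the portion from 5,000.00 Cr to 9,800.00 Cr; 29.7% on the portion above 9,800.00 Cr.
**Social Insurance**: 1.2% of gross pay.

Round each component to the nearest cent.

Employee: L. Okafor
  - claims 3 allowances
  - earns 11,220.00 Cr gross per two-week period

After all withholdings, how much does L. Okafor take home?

9,106.70 Cr

Wage Tax: taxable = 11,220.00 Cr − 3×280.00 Cr = 10,380.00 Cr
  1,806.40 Cr + 29.7% × (10,380.00 Cr − 9,800.00 Cr) = 1,806.40 Cr + 29.7% × 580.00 Cr = 1,978.66 Cr
Social Insurance: 1.2% × 11,220.00 Cr = 134.64 Cr
Total withheld: 1,978.66 Cr + 134.64 Cr = 2,113.30 Cr
Net pay: 11,220.00 Cr − 2,113.30 Cr = 9,106.70 Cr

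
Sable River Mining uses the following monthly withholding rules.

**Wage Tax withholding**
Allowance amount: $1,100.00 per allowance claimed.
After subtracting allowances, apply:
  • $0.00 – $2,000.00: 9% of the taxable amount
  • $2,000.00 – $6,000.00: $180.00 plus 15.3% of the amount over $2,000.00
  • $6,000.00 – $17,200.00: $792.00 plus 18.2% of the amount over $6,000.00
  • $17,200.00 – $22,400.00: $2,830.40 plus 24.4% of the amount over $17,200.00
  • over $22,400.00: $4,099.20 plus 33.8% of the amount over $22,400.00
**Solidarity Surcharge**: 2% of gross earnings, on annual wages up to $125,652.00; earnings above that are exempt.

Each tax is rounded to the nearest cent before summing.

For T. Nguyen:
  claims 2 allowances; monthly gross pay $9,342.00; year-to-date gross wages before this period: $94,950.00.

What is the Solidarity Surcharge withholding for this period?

Solidarity Surcharge: 2% × $9,342.00 = $186.84

$186.84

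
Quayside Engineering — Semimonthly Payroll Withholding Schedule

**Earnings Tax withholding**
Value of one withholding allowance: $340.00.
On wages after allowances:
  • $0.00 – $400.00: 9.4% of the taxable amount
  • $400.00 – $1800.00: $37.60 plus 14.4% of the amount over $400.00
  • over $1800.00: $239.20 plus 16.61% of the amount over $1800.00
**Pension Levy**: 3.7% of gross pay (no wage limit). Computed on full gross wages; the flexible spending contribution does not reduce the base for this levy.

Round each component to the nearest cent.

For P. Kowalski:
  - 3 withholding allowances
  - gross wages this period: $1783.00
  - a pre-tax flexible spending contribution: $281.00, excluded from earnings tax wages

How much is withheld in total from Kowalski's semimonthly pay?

Earnings Tax: taxable = $1783.00 − $281.00 − 3×$340.00 = $482.00
  $37.60 + 14.4% × ($482.00 − $400.00) = $37.60 + 14.4% × $82.00 = $49.41
Pension Levy: 3.7% × $1783.00 = $65.97
Total: $49.41 + $65.97 = $115.38

$115.38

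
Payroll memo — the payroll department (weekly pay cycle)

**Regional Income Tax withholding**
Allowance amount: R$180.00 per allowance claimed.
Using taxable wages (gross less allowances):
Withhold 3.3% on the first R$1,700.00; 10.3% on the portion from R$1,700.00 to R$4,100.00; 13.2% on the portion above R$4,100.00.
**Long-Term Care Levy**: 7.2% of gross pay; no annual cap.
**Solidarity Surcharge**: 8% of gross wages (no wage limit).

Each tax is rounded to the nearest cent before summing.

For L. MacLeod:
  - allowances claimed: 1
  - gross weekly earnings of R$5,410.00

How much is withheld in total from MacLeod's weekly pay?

Regional Income Tax: taxable = R$5,410.00 − 1×R$180.00 = R$5,230.00
  R$303.30 + 13.2% × (R$5,230.00 − R$4,100.00) = R$303.30 + 13.2% × R$1,130.00 = R$452.46
Long-Term Care Levy: 7.2% × R$5,410.00 = R$389.52
Solidarity Surcharge: 8% × R$5,410.00 = R$432.80
Total: R$452.46 + R$389.52 + R$432.80 = R$1,274.78

R$1,274.78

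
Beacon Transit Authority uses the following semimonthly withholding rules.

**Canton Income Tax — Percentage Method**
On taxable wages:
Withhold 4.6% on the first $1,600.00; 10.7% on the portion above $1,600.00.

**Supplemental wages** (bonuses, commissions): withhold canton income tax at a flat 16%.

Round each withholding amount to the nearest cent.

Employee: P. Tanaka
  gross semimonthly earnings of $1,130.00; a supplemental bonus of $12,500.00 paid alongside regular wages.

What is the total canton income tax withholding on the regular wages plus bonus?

$2,051.98

Canton Income Tax: taxable = $1,130.00
  4.6% × $1,130.00 = $51.98
Supplemental (16% flat on bonus): 16% × $12,500.00 = $2,000.00
Total canton income tax: $51.98 + $2,000.00 = $2,051.98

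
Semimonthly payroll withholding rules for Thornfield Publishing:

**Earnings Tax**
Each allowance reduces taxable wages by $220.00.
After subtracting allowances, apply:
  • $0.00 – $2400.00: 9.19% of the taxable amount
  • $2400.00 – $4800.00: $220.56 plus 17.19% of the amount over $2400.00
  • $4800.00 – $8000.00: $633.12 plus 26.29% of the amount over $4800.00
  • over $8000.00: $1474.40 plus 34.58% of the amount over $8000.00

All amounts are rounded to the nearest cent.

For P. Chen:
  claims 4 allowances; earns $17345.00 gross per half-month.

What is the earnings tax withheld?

Earnings Tax: taxable = $17345.00 − 4×$220.00 = $16465.00
  $1474.40 + 34.58% × ($16465.00 − $8000.00) = $1474.40 + 34.58% × $8465.00 = $4401.60

$4401.60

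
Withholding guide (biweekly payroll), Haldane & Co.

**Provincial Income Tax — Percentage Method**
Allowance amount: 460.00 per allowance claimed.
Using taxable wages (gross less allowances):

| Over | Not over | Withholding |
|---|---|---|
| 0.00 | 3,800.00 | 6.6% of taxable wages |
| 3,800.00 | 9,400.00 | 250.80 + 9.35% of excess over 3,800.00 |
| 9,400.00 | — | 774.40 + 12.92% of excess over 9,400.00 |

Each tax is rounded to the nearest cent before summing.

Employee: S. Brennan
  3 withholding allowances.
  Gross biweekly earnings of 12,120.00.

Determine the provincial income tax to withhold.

947.53

Provincial Income Tax: taxable = 12,120.00 − 3×460.00 = 10,740.00
  774.40 + 12.92% × (10,740.00 − 9,400.00) = 774.40 + 12.92% × 1,340.00 = 947.53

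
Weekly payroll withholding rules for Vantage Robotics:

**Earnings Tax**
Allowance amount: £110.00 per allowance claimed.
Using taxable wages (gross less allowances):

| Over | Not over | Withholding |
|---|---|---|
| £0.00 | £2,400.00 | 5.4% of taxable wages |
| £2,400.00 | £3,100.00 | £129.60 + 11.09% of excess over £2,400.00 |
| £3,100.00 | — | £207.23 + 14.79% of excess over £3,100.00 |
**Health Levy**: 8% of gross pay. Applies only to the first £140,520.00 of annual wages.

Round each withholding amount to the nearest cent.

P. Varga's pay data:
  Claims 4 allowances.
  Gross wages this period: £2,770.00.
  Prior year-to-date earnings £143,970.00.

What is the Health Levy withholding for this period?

Health Levy: YTD £143,970.00 ≥ cap £140,520.00 → £0.00

£0.00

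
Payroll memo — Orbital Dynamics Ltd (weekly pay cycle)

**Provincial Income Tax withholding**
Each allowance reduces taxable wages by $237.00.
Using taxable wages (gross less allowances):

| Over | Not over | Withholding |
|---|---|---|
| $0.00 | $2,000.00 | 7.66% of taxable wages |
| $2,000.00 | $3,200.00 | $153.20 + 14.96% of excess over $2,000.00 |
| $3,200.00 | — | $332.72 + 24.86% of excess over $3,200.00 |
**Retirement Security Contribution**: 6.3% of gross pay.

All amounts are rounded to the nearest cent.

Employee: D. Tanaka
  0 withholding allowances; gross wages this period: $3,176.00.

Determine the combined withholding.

$529.22

Provincial Income Tax: taxable = $3,176.00
  $153.20 + 14.96% × ($3,176.00 − $2,000.00) = $153.20 + 14.96% × $1,176.00 = $329.13
Retirement Security Contribution: 6.3% × $3,176.00 = $200.09
Total: $329.13 + $200.09 = $529.22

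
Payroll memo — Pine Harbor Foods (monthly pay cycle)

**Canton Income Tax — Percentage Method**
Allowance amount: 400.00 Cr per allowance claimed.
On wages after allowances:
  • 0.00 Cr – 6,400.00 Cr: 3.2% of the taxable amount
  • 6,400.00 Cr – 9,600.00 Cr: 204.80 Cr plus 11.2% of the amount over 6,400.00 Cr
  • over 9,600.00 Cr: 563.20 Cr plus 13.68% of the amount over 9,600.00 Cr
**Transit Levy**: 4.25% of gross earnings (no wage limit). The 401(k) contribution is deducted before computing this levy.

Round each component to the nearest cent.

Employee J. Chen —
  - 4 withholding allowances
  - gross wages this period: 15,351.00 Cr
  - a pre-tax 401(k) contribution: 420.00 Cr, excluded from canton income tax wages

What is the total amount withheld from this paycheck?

Canton Income Tax: taxable = 15,351.00 Cr − 420.00 Cr − 4×400.00 Cr = 13,331.00 Cr
  563.20 Cr + 13.68% × (13,331.00 Cr − 9,600.00 Cr) = 563.20 Cr + 13.68% × 3,731.00 Cr = 1,073.60 Cr
Transit Levy: 4.25% × 14,931.00 Cr = 634.57 Cr
Total: 1,073.60 Cr + 634.57 Cr = 1,708.17 Cr

1,708.17 Cr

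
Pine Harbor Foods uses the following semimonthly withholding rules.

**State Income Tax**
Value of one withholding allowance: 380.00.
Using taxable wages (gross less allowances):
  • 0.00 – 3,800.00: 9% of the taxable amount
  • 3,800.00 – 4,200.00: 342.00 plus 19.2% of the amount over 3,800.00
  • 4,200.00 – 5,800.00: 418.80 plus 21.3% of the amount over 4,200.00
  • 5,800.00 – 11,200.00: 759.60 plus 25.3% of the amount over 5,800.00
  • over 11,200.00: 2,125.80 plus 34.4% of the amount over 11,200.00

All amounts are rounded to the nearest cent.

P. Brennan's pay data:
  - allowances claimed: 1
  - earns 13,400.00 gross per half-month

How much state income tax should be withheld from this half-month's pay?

State Income Tax: taxable = 13,400.00 − 1×380.00 = 13,020.00
  2,125.80 + 34.4% × (13,020.00 − 11,200.00) = 2,125.80 + 34.4% × 1,820.00 = 2,751.88

2,751.88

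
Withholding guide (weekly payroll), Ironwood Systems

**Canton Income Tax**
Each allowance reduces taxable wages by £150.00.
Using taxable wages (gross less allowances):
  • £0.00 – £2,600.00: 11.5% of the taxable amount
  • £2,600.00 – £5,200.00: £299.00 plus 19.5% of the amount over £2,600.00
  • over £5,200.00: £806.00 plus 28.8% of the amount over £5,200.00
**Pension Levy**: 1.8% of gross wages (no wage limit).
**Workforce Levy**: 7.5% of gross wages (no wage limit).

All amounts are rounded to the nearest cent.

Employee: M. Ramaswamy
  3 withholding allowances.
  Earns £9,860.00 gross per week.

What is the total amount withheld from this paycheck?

Canton Income Tax: taxable = £9,860.00 − 3×£150.00 = £9,410.00
  £806.00 + 28.8% × (£9,410.00 − £5,200.00) = £806.00 + 28.8% × £4,210.00 = £2,018.48
Pension Levy: 1.8% × £9,860.00 = £177.48
Workforce Levy: 7.5% × £9,860.00 = £739.50
Total: £2,018.48 + £177.48 + £739.50 = £2,935.46

£2,935.46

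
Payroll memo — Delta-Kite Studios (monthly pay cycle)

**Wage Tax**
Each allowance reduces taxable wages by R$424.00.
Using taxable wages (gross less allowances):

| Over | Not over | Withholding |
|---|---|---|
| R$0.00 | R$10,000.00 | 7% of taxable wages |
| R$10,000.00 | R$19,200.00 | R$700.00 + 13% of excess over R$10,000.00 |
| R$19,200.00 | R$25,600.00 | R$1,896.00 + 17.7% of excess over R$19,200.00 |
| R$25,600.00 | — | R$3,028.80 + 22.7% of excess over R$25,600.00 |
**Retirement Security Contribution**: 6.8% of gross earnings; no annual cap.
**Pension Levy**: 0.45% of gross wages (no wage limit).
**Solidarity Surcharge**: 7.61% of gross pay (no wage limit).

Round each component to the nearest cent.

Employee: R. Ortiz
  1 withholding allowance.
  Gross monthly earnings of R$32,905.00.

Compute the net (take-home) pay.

R$23,424.53

Wage Tax: taxable = R$32,905.00 − 1×R$424.00 = R$32,481.00
  R$3,028.80 + 22.7% × (R$32,481.00 − R$25,600.00) = R$3,028.80 + 22.7% × R$6,881.00 = R$4,590.79
Retirement Security Contribution: 6.8% × R$32,905.00 = R$2,237.54
Pension Levy: 0.45% × R$32,905.00 = R$148.07
Solidarity Surcharge: 7.61% × R$32,905.00 = R$2,504.07
Total withheld: R$4,590.79 + R$2,237.54 + R$148.07 + R$2,504.07 = R$9,480.47
Net pay: R$32,905.00 − R$9,480.47 = R$23,424.53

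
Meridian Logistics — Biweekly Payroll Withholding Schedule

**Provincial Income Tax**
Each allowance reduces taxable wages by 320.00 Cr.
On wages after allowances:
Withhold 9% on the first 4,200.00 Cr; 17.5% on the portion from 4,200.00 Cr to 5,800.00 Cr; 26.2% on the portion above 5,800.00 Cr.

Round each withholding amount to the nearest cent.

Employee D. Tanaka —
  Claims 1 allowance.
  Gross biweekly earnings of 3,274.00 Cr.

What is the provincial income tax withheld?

Provincial Income Tax: taxable = 3,274.00 Cr − 1×320.00 Cr = 2,954.00 Cr
  9% × 2,954.00 Cr = 265.86 Cr

265.86 Cr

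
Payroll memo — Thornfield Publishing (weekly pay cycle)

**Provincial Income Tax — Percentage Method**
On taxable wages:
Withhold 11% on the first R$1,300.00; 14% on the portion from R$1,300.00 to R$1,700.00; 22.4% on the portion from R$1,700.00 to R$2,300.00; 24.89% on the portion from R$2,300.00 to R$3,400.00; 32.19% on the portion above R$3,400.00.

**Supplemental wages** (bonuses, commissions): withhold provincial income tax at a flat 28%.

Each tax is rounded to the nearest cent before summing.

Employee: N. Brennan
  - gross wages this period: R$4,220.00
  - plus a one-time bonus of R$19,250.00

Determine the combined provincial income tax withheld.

R$6,261.15

Provincial Income Tax: taxable = R$4,220.00
  R$607.19 + 32.19% × (R$4,220.00 − R$3,400.00) = R$607.19 + 32.19% × R$820.00 = R$871.15
Supplemental (28% flat on bonus): 28% × R$19,250.00 = R$5,390.00
Total provincial income tax: R$871.15 + R$5,390.00 = R$6,261.15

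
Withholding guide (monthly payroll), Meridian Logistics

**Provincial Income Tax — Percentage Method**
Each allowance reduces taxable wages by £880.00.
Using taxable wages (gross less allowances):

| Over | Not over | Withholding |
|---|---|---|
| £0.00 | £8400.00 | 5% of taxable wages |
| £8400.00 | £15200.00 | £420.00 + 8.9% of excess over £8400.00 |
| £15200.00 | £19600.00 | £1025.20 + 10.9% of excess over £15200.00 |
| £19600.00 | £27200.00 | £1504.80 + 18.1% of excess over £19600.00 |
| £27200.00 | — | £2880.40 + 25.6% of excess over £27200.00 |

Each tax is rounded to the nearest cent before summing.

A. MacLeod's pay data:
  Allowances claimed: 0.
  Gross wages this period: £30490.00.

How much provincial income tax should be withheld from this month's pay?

Provincial Income Tax: taxable = £30490.00
  £2880.40 + 25.6% × (£30490.00 − £27200.00) = £2880.40 + 25.6% × £3290.00 = £3722.64

£3722.64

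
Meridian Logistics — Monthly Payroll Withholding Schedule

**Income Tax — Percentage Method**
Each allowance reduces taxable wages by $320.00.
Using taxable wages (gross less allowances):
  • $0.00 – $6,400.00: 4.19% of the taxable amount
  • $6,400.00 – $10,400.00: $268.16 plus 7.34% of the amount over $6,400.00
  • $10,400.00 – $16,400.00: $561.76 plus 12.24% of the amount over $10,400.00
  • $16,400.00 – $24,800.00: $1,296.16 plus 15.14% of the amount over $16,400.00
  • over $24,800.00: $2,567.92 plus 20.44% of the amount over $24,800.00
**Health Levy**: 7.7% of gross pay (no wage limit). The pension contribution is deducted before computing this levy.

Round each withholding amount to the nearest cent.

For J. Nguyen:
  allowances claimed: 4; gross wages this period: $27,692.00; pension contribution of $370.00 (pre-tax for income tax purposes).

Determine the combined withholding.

$4,925.57

Income Tax: taxable = $27,692.00 − $370.00 − 4×$320.00 = $26,042.00
  $2,567.92 + 20.44% × ($26,042.00 − $24,800.00) = $2,567.92 + 20.44% × $1,242.00 = $2,821.78
Health Levy: 7.7% × $27,322.00 = $2,103.79
Total: $2,821.78 + $2,103.79 = $4,925.57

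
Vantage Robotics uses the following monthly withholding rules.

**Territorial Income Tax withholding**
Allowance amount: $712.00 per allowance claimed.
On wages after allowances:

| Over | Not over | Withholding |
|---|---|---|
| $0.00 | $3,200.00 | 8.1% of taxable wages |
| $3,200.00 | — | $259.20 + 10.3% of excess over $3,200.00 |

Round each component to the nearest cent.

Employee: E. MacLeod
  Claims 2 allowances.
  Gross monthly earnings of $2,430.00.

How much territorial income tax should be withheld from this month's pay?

Territorial Income Tax: taxable = $2,430.00 − 2×$712.00 = $1,006.00
  8.1% × $1,006.00 = $81.49

$81.49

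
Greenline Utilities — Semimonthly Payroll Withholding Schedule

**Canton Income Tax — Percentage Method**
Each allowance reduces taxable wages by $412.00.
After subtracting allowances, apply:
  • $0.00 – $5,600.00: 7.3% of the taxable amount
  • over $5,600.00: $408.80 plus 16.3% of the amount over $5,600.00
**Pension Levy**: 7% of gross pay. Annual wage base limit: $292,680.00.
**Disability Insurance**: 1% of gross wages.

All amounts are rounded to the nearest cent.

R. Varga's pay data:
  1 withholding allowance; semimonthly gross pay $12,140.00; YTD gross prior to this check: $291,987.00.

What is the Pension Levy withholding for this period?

$48.51

Pension Levy: cap $292,680.00 − YTD $291,987.00 = $693.00 subject; 7% × $693.00 = $48.51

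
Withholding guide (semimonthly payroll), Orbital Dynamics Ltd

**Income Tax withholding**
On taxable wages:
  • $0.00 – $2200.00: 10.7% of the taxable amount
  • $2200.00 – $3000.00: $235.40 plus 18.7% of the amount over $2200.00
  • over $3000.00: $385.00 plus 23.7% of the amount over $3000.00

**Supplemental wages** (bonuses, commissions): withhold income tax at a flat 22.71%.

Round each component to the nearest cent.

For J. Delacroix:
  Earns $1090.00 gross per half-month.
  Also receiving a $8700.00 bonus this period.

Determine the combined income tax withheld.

Income Tax: taxable = $1090.00
  10.7% × $1090.00 = $116.63
Supplemental (22.71% flat on bonus): 22.71% × $8700.00 = $1975.77
Total income tax: $116.63 + $1975.77 = $2092.40

$2092.40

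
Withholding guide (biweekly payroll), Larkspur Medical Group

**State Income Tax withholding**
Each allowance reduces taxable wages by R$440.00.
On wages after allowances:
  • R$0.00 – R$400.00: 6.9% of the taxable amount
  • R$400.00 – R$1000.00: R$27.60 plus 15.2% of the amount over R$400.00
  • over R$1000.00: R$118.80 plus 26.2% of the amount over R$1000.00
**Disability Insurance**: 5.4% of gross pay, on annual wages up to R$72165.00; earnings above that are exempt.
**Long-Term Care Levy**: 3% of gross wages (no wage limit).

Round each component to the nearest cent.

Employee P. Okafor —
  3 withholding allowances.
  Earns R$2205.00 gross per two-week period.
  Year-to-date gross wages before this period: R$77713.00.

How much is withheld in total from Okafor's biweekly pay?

R$167.47

State Income Tax: taxable = R$2205.00 − 3×R$440.00 = R$885.00
  R$27.60 + 15.2% × (R$885.00 − R$400.00) = R$27.60 + 15.2% × R$485.00 = R$101.32
Disability Insurance: YTD R$77713.00 ≥ cap R$72165.00 → R$0.00
Long-Term Care Levy: 3% × R$2205.00 = R$66.15
Total: R$101.32 + R$0.00 + R$66.15 = R$167.47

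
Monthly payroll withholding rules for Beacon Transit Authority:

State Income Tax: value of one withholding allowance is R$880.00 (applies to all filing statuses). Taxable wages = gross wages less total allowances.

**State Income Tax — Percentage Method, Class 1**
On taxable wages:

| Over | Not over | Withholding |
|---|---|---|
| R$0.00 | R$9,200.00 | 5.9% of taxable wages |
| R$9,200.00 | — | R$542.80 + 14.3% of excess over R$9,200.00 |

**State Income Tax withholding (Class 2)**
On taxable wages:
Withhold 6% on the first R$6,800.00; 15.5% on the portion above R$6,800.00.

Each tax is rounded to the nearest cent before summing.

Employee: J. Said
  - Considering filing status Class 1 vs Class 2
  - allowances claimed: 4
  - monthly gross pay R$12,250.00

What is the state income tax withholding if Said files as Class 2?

R$707.15

State Income Tax (Class 2): taxable = R$12,250.00 − 4×R$880.00 = R$8,730.00
  R$408.00 + 15.5% × (R$8,730.00 − R$6,800.00) = R$408.00 + 15.5% × R$1,930.00 = R$707.15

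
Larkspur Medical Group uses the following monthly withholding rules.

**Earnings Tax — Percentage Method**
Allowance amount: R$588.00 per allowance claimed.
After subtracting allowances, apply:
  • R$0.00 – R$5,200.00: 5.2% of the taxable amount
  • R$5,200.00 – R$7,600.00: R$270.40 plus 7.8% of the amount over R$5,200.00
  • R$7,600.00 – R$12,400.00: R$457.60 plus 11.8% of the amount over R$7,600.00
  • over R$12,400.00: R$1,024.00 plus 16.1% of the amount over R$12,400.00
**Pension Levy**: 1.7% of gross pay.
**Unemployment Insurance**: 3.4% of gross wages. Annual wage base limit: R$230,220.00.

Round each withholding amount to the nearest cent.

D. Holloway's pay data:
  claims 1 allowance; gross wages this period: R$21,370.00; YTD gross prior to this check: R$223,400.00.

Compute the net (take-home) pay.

Earnings Tax: taxable = R$21,370.00 − 1×R$588.00 = R$20,782.00
  R$1,024.00 + 16.1% × (R$20,782.00 − R$12,400.00) = R$1,024.00 + 16.1% × R$8,382.00 = R$2,373.50
Pension Levy: 1.7% × R$21,370.00 = R$363.29
Unemployment Insurance: cap R$230,220.00 − YTD R$223,400.00 = R$6,820.00 subject; 3.4% × R$6,820.00 = R$231.88
Total withheld: R$2,373.50 + R$363.29 + R$231.88 = R$2,968.67
Net pay: R$21,370.00 − R$2,968.67 = R$18,401.33

R$18,401.33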